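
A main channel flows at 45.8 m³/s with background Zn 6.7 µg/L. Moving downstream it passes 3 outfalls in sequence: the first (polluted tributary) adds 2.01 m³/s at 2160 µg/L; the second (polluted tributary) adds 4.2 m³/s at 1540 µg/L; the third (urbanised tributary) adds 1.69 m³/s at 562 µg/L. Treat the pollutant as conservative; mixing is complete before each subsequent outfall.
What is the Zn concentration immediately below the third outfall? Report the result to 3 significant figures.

After outfall 1: Q = 45.80 + 2.010 = 47.81 m³/s; C = (45.80·6.700 + 2.010·2160)/47.81 = 97.23 µg/L.
After outfall 2: Q = 47.81 + 4.200 = 52.01 m³/s; C = (47.81·97.23 + 4.200·1540)/52.01 = 213.7 µg/L.
After outfall 3: Q = 52.01 + 1.690 = 53.70 m³/s; C = (52.01·213.7 + 1.690·562.0)/53.70 = 224.7 µg/L.

225 µg/L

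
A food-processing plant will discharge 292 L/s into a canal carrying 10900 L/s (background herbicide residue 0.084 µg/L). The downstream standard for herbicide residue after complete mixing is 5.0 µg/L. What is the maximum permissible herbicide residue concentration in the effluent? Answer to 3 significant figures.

At the limit, (Qr·Cr + Qe·Cₑ)/(Qr + Qe) = 5.0:
Cₑ = (11190·5.0 − 10900·0.08400) / 292.0 = 188.5 µg/L.

189 µg/L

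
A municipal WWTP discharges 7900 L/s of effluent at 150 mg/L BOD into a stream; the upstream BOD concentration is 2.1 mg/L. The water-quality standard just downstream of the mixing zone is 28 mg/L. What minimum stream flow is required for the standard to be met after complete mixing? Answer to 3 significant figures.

Set C_mix = 28: (Q·2.100 + 7900·150.0) / (Q + 7900) = 28
→ Q = 7900·(150.0 − 28)/(28 − 2.100) = 37210 L/s.

37200 L/s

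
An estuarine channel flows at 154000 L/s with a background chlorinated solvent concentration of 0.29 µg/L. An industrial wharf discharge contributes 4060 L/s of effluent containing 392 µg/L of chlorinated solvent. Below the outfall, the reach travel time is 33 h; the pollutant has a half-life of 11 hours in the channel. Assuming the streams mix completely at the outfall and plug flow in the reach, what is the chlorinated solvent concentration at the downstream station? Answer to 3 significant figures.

Mixed concentration C = ΣQC/ΣQ = (154000·0.2900 + 4060·392.0) / 158100 = 1636000/158100 = 10.35 µg/L.
Half-life 11 h → k = ln 2 / 11 = 0.06301 h⁻¹ = 1.512 d⁻¹.
First-order decay: C = 10.35·exp(−k·t) = 10.35·0.1250 = 1.294 µg/L.

1.29 µg/L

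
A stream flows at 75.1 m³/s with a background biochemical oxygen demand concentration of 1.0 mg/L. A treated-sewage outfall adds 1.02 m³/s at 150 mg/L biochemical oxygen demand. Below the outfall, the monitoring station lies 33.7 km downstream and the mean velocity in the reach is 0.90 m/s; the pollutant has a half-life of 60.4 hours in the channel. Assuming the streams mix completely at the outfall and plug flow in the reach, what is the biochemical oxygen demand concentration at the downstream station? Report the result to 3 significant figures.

Flow-weighted average: C = (75.10·1.000 + 1.020·150.0) / 76.12 = 228.1/76.12 = 2.997 mg/L.
Travel time t = 33.7·1000 / 0.90 = 37440 s = 10.40 h.
Half-life 60.4 h → k = ln 2 / 60.4 = 0.01148 h⁻¹ = 0.2754 d⁻¹.
Decay over the reach: 2.997·exp(−kt) = 2.997·0.8875 = 2.659 mg/L.

2.66 mg/L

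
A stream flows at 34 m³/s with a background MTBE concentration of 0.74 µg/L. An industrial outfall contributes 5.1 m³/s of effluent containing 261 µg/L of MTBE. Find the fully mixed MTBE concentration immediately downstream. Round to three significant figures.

After mixing, C = (34.00·0.7400 + 5.100·261.0) / 39.10 = 1356/39.10 = 34.69 µg/L.

34.7 µg/L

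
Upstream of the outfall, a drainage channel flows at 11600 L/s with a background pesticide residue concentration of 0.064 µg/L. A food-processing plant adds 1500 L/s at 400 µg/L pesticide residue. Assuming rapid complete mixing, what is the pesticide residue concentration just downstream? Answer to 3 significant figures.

Conservation of mass: C = (11600·0.06400 + 1500·400.0) / 13100 = 600700/13100 = 45.86 µg/L.

45.9 µg/L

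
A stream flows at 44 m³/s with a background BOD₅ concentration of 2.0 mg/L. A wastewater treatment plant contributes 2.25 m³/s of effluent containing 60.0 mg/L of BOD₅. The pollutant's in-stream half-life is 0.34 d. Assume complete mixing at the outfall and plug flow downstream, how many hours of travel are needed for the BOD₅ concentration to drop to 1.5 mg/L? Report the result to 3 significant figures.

13.7 h

After mixing, C = (44.00·2.000 + 2.250·60.00) / 46.25 = 223.0/46.25 = 4.822 mg/L.
Half-life 0.34 d → k = ln 2 / 0.34 = 2.039 d⁻¹.
4.822·exp(−k·t) = 1.5 → t = ln(4.822/1.5)/k = 49490 s = 13.75 h.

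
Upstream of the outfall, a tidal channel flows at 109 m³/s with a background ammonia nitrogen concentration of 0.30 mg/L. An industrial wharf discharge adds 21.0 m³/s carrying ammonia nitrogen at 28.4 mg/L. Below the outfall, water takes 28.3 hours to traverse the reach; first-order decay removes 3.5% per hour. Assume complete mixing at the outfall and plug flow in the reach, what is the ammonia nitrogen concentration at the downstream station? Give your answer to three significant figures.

1.77 mg/L

Flow-weighted average: C = (109.0·0.3000 + 21.00·28.40) / 130.0 = 629.1/130.0 = 4.839 mg/L.
3.5%/h lost → k = −ln(1 − 0.035) = 0.03563 h⁻¹.
After decay, C = 4.839 × e^(−kt) = 4.839 × 0.3649 = 1.766 mg/L.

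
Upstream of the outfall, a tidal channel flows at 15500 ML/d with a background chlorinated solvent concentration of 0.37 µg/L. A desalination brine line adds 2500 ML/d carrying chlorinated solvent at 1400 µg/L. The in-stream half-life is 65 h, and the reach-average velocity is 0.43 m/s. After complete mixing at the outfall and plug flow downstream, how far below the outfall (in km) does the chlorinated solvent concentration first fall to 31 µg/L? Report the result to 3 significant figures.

267 km

Mass balance: C = (15500·0.3700 + 2500·1400) / 18000 = 3506000/18000 = 194.8 µg/L.
Half-life 65 h → k = ln 2 / 65 = 0.01066 h⁻¹ = 0.2559 d⁻¹.
Set 194.8·exp(−k·t) = 31 → t = ln(194.8/31)/k = 620400 s = 172.3 h.
Distance = v·t = 0.43·620400 = 266800 m = 266.8 km.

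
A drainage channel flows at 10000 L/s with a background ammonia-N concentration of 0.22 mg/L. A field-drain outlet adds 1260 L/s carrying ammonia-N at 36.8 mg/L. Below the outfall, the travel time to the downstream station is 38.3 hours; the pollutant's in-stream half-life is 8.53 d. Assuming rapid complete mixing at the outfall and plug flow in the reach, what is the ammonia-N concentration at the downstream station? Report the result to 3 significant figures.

Conservation of mass: C = (10000·0.2200 + 1260·36.80) / 11260 = 48570/11260 = 4.313 mg/L.
Half-life 8.53 d → k = ln 2 / 8.53 = 0.08126 d⁻¹.
First-order decay: C = 4.313·exp(−k·t) = 4.313·0.8784 = 3.789 mg/L.

3.79 mg/L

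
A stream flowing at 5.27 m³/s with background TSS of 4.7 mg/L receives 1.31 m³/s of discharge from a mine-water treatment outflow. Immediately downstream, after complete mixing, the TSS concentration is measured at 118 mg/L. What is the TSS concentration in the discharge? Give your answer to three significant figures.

574 mg/L

Mass balance: 5.270·4.700 + 1.310·Cₑ = 6.580·118.0
→ Cₑ = (6.580·118.0 − 5.270·4.700) / 1.310 = 573.8 mg/L.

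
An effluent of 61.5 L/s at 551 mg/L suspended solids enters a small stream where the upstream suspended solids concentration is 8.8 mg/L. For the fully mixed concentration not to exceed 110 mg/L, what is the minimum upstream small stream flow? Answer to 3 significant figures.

268 L/s

Set C_mix = 110: (Q·8.800 + 61.50·551.0) / (Q + 61.50) = 110
→ Q = 61.50·(551.0 − 110)/(110 − 8.800) = 268.0 L/s.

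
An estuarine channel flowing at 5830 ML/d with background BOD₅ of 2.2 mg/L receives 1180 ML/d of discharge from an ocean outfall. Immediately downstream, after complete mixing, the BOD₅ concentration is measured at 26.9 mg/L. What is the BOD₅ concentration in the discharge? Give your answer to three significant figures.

149 mg/L

Mass balance: 5830·2.200 + 1180·Cₑ = 7010·26.90
→ Cₑ = (7010·26.90 − 5830·2.200) / 1180 = 148.9 mg/L.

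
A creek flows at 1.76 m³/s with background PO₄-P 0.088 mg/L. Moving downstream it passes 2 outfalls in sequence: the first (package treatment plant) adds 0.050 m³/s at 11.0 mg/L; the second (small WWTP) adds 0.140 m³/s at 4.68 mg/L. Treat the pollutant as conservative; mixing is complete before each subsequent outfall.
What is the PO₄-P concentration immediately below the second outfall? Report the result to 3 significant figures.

Outfall 1: combined Q = 1.810 m³/s; C = (1.760·0.08800 + 0.05000·11.00)/1.810 = 0.3894 mg/L.
Outfall 2: combined Q = 1.950 m³/s; C = (1.810·0.3894 + 0.1400·4.680)/1.950 = 0.6975 mg/L.

0.697 mg/L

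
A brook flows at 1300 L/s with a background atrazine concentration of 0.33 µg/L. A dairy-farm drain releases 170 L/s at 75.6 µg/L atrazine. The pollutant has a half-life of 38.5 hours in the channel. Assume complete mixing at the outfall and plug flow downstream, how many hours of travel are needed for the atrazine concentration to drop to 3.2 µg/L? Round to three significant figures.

Mixed concentration C = ΣQC/ΣQ = (1300·0.3300 + 170.0·75.60) / 1470 = 13280/1470 = 9.035 µg/L.
Half-life 38.5 h → k = ln 2 / 38.5 = 0.01800 h⁻¹ = 0.4321 d⁻¹.
9.035·exp(−k·t) = 3.2 → t = ln(9.035/3.2)/k = 207500 s = 57.65 h.

57.7 h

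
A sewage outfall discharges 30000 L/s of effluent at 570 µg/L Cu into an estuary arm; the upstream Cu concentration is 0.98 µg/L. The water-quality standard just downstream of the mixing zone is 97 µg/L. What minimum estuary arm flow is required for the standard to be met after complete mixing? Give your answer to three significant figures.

148000 L/s

Set C_mix = 97: (Q·0.9800 + 30000·570.0) / (Q + 30000) = 97
→ Q = 30000·(570.0 − 97)/(97 − 0.9800) = 147800 L/s.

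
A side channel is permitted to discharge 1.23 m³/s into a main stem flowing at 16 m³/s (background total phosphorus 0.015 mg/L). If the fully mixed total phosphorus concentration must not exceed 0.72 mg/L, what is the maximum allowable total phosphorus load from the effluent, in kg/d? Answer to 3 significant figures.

1050 kg/d

Mass balance at the limit: 16.00·0.01500 + 1.230·Cₑ = 17.23·0.72 → Cₑ = 9.891 mg/L.
Load = 1.230 m³/s × 9.891 g/m³ × 86 400 s/d = 1051 kg/d.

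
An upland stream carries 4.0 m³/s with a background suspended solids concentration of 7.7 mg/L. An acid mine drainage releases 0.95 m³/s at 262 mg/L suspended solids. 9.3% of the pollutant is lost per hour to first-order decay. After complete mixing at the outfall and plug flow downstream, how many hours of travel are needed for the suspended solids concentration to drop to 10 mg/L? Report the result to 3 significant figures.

17.7 h

Conservation of mass: C = (4.000·7.700 + 0.9500·262.0) / 4.950 = 279.7/4.950 = 56.51 mg/L.
9.3%/h lost → k = −ln(1 − 0.093) = 0.09761 h⁻¹.
56.51·exp(−k·t) = 10 → t = ln(56.51/10)/k = 63870 s = 17.74 h.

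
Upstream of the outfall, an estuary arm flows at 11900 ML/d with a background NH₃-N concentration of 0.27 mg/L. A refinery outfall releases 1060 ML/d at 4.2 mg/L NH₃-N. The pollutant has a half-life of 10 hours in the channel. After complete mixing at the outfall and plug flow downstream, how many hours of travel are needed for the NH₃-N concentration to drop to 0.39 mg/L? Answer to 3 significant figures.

6.01 h

Mixed concentration C = ΣQC/ΣQ = (11900·0.2700 + 1060·4.200) / 12960 = 7665/12960 = 0.5914 mg/L.
Half-life 10 h → k = ln 2 / 10 = 0.06931 h⁻¹ = 1.664 d⁻¹.
0.5914·exp(−k·t) = 0.39 → t = ln(0.5914/0.39)/k = 21630 s = 6.007 h.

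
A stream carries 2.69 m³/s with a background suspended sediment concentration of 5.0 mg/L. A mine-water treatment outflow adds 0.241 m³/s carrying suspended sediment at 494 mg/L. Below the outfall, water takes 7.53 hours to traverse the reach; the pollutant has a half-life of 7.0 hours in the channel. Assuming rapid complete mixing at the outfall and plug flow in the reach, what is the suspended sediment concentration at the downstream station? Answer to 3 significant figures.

Mixed concentration C = ΣQC/ΣQ = (2.690·5.000 + 0.2410·494.0) / 2.931 = 132.5/2.931 = 45.21 mg/L.
Half-life 7.0 h → k = ln 2 / 7.0 = 0.09902 h⁻¹ = 2.377 d⁻¹.
Decay over the reach: 45.21·exp(−kt) = 45.21·0.4744 = 21.45 mg/L.

21.4 mg/L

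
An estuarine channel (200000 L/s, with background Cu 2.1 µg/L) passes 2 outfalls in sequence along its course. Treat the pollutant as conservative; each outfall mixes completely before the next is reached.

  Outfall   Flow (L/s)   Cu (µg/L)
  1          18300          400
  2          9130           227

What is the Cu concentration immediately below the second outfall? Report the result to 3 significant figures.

Outfall 1: combined Q = 218300 L/s; C = (200000·2.100 + 18300·400.0)/218300 = 35.46 µg/L.
Outfall 2: combined Q = 227400 L/s; C = (218300·35.46 + 9130·227.0)/227400 = 43.15 µg/L.

43.1 µg/L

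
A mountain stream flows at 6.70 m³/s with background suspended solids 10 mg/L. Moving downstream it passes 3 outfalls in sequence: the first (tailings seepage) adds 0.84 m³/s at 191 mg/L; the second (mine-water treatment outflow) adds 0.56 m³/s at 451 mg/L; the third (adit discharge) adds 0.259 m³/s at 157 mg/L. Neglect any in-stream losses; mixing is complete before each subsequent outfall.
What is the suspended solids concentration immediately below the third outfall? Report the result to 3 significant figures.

62.3 mg/L

After outfall 1: Q = 6.700 + 0.8400 = 7.540 m³/s; C = (6.700·10.00 + 0.8400·191.0)/7.540 = 30.16 mg/L.
After outfall 2: Q = 7.540 + 0.5600 = 8.100 m³/s; C = (7.540·30.16 + 0.5600·451.0)/8.100 = 59.26 mg/L.
After outfall 3: Q = 8.100 + 0.2590 = 8.359 m³/s; C = (8.100·59.26 + 0.2590·157.0)/8.359 = 62.29 mg/L.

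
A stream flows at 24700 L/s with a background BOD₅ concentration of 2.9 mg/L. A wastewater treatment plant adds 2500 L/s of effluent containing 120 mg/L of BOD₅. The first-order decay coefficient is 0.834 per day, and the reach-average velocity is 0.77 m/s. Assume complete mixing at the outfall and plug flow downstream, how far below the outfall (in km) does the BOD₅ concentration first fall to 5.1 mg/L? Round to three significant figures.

After mixing, C = (24700·2.900 + 2500·120.0) / 27200 = 371600/27200 = 13.66 mg/L.
Set 13.66·exp(−k·t) = 5.1 → t = ln(13.66/5.1)/k = 102100 s = 28.36 h.
Distance = v·t = 0.77·102100 = 78610 m = 78.61 km.

78.6 km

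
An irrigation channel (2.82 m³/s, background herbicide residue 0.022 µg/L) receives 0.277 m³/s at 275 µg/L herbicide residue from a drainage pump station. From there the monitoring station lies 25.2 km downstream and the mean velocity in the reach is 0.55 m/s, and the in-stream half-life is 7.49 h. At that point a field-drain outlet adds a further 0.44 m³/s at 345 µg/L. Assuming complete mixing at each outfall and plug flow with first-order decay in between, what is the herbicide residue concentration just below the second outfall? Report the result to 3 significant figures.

Flow-weighted average: C = (2.820·0.02200 + 0.2770·275.0) / 3.097 = 76.24/3.097 = 24.62 µg/L; combined flow 3.097 m³/s.
Travel time t = 25.2·1000 / 0.55 = 45820 s = 12.73 h.
Half-life 7.49 h → k = ln 2 / 7.49 = 0.09254 h⁻¹ = 2.221 d⁻¹.
Applying C = C₀e^(−kt): 24.62 × 0.3079 = 7.581 µg/L.
At the second outfall, C = (3.097·7.581 + 0.4400·345.0) / (3.097 + 0.4400) = 49.56 µg/L.

49.6 µg/L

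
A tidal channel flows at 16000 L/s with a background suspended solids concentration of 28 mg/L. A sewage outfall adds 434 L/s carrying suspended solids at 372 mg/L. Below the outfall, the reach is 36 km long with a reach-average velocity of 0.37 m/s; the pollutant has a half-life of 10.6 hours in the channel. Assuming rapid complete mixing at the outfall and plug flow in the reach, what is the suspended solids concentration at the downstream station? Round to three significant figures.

Flow-weighted average: C = (16000·28.00 + 434.0·372.0) / 16430 = 609400/16430 = 37.08 mg/L.
Travel time t = 36·1000 / 0.37 = 97300 s = 27.03 h.
Half-life 10.6 h → k = ln 2 / 10.6 = 0.06539 h⁻¹ = 1.569 d⁻¹.
Decay over the reach: 37.08·exp(−kt) = 37.08·0.1708 = 6.334 mg/L.

6.33 mg/L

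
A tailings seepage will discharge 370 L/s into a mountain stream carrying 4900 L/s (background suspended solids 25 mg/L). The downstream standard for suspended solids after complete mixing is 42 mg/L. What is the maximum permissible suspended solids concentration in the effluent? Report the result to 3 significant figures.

267 mg/L

At the limit, (Qr·Cr + Qe·Cₑ)/(Qr + Qe) = 42:
Cₑ = (5270·42 − 4900·25.00) / 370.0 = 267.1 mg/L.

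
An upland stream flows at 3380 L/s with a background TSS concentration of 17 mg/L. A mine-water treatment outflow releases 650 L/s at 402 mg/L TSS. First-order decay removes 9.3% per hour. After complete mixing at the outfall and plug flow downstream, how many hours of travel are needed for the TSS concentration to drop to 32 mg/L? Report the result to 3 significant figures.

Flow-weighted average: C = (3380·17.00 + 650.0·402.0) / 4030 = 318800/4030 = 79.10 mg/L.
9.3%/h lost → k = −ln(1 − 0.093) = 0.09761 h⁻¹.
79.10·exp(−k·t) = 32 → t = ln(79.10/32)/k = 33370 s = 9.271 h.

9.27 h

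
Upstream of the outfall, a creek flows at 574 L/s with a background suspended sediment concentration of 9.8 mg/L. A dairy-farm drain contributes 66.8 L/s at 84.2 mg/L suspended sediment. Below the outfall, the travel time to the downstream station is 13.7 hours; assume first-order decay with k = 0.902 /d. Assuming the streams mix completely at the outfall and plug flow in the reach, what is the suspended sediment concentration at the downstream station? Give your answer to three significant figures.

10.5 mg/L

Mixed concentration C = ΣQC/ΣQ = (574.0·9.800 + 66.80·84.20) / 640.8 = 11250/640.8 = 17.56 mg/L.
After decay, C = 17.56 × e^(−kt) = 17.56 × 0.5976 = 10.49 mg/L.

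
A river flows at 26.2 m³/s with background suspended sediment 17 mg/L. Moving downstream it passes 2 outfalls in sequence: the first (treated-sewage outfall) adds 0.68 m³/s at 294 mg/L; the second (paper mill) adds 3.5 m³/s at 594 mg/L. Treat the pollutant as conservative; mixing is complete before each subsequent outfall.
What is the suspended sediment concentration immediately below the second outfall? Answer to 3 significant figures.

89.7 mg/L

Below outfall 1: Q → 26.88 m³/s, C = (26.20·17.00 + 0.6800·294.0)/26.88 = 24.01 mg/L.
Below outfall 2: Q → 30.38 m³/s, C = (26.88·24.01 + 3.500·594.0)/30.38 = 89.67 mg/L.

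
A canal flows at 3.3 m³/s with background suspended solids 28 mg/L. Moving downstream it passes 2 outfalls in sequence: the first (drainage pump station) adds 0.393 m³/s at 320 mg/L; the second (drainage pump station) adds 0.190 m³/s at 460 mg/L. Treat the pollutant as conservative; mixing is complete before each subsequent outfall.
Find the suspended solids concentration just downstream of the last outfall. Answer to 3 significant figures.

Outfall 1: combined Q = 3.693 m³/s; C = (3.300·28.00 + 0.3930·320.0)/3.693 = 59.07 mg/L.
Outfall 2: combined Q = 3.883 m³/s; C = (3.693·59.07 + 0.1900·460.0)/3.883 = 78.69 mg/L.

78.7 mg/L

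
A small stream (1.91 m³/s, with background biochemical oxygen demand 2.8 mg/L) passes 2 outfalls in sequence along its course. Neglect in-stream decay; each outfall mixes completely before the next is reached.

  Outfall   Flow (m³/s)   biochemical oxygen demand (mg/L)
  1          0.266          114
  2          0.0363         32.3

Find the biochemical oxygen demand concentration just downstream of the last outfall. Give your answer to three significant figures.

16.7 mg/L

After outfall 1: Q = 1.910 + 0.2660 = 2.176 m³/s; C = (1.910·2.800 + 0.2660·114.0)/2.176 = 16.39 mg/L.
After outfall 2: Q = 2.176 + 0.03630 = 2.212 m³/s; C = (2.176·16.39 + 0.03630·32.30)/2.212 = 16.65 mg/L.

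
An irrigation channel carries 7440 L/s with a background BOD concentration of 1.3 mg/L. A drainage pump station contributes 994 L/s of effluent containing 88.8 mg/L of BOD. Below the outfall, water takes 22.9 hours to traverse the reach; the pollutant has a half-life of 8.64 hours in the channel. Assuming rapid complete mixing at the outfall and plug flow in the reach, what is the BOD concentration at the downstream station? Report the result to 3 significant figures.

1.85 mg/L

Conservation of mass: C = (7440·1.300 + 994.0·88.80) / 8434 = 97940/8434 = 11.61 mg/L.
Half-life 8.64 h → k = ln 2 / 8.64 = 0.08023 h⁻¹ = 1.925 d⁻¹.
After decay, C = 11.61 × e^(−kt) = 11.61 × 0.1593 = 1.849 mg/L.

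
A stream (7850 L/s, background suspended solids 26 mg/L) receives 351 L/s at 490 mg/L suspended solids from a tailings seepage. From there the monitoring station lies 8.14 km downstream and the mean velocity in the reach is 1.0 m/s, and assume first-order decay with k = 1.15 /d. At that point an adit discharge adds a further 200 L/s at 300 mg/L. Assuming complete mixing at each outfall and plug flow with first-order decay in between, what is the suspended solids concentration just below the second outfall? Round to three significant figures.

47.3 mg/L

Mass balance: C = (7850·26.00 + 351.0·490.0) / 8201 = 376100/8201 = 45.86 mg/L; combined flow 8201 L/s.
Travel time t = 8.14·1000 / 1.0 = 8140 s = 2.261 h.
First-order decay: C = 45.86·exp(−k·t) = 45.86·0.8973 = 41.15 mg/L.
Second outfall: C = (8201·41.15 + 200.0·300.0)/8401 = 47.31 mg/L.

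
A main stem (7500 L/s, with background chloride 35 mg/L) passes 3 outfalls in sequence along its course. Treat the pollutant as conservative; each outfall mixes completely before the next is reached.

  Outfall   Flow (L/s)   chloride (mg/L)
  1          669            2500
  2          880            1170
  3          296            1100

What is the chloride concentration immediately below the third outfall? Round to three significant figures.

Outfall 1: combined Q = 8169 L/s; C = (7500·35.00 + 669.0·2500)/8169 = 236.9 mg/L.
Outfall 2: combined Q = 9049 L/s; C = (8169·236.9 + 880.0·1170)/9049 = 327.6 mg/L.
Outfall 3: combined Q = 9345 L/s; C = (9049·327.6 + 296.0·1100)/9345 = 352.1 mg/L.

352 mg/L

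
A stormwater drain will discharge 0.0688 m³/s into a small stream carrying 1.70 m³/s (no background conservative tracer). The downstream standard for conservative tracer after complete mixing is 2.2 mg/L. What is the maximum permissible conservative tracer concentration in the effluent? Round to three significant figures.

At the limit, (Qr·Cr + Qe·Cₑ)/(Qr + Qe) = 2.2:
Cₑ = (1.769·2.2 − 1.700·0) / 0.06880 = 56.56 mg/L.

56.6 mg/L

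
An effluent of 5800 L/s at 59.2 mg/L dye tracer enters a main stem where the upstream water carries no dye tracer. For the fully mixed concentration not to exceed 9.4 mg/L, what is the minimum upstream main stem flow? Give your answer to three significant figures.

30700 L/s

Set C_mix = 9.4: (Q·0 + 5800·59.20) / (Q + 5800) = 9.4
→ Q = 5800·(59.20 − 9.4)/(9.4 − 0) = 30730 L/s.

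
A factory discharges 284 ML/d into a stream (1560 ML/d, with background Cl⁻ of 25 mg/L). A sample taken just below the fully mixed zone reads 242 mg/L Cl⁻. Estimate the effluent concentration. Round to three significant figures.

Mass balance: 1560·25.00 + 284.0·Cₑ = 1844·242.0
→ Cₑ = (1844·242.0 − 1560·25.00) / 284.0 = 1434 mg/L.

1430 mg/L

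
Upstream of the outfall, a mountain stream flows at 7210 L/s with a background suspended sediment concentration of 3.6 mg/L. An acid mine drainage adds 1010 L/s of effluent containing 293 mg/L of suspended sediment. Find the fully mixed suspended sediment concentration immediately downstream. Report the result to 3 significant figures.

After mixing, C = (7210·3.600 + 1010·293.0) / 8220 = 321900/8220 = 39.16 mg/L.

39.2 mg/L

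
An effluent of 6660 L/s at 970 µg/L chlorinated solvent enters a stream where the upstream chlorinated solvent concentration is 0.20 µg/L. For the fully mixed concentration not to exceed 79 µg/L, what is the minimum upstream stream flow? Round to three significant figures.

75300 L/s

Set C_mix = 79: (Q·0.2000 + 6660·970.0) / (Q + 6660) = 79
→ Q = 6660·(970.0 − 79)/(79 − 0.2000) = 75310 L/s.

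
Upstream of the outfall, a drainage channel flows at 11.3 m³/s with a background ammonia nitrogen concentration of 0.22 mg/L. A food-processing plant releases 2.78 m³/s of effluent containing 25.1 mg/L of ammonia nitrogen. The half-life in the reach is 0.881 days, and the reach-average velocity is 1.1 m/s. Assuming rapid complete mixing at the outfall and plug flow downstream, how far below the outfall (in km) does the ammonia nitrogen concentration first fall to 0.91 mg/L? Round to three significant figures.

Mass balance: C = (11.30·0.2200 + 2.780·25.10) / 14.08 = 72.26/14.08 = 5.132 mg/L.
Half-life 0.881 d → k = ln 2 / 0.881 = 0.7868 d⁻¹.
Set 5.132·exp(−k·t) = 0.91 → t = ln(5.132/0.91)/k = 190000 s = 52.77 h.
Distance = v·t = 1.1·190000 = 209000 m = 209.0 km.

209 km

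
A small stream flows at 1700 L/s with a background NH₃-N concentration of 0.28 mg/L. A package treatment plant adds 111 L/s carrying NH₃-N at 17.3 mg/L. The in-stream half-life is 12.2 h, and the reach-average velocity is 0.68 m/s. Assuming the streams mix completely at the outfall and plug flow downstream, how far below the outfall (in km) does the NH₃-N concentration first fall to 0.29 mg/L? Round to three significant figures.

65.4 km

Mass balance: C = (1700·0.2800 + 111.0·17.30) / 1811 = 2396/1811 = 1.323 mg/L.
Half-life 12.2 h → k = ln 2 / 12.2 = 0.05682 h⁻¹ = 1.364 d⁻¹.
Set 1.323·exp(−k·t) = 0.29 → t = ln(1.323/0.29)/k = 96180 s = 26.72 h.
Distance = v·t = 0.68·96180 = 65400 m = 65.40 km.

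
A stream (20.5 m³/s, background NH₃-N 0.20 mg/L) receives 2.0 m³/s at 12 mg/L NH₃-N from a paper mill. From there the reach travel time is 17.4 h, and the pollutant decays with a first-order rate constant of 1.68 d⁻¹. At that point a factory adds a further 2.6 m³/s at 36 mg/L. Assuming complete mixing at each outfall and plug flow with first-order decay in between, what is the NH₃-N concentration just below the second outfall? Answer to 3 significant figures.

4.06 mg/L

Flow-weighted average: C = (20.50·0.2000 + 2.000·12.00) / 22.50 = 28.10/22.50 = 1.249 mg/L; combined flow 22.50 m³/s.
First-order decay: C = 1.249·exp(−k·t) = 1.249·0.2958 = 0.3694 mg/L.
At the second outfall, C = (22.50·0.3694 + 2.600·36.00) / (22.50 + 2.600) = 4.060 mg/L.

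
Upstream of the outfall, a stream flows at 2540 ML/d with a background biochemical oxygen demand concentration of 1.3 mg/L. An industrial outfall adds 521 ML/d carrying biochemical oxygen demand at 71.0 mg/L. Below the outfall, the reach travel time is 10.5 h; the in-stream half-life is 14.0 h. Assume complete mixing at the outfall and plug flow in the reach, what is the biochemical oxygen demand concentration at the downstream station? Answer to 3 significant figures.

7.83 mg/L

Mass balance: C = (2540·1.300 + 521.0·71.00) / 3061 = 40290/3061 = 13.16 mg/L.
Half-life 14.0 h → k = ln 2 / 14.0 = 0.04951 h⁻¹ = 1.188 d⁻¹.
After decay, C = 13.16 × e^(−kt) = 13.16 × 0.5946 = 7.827 mg/L.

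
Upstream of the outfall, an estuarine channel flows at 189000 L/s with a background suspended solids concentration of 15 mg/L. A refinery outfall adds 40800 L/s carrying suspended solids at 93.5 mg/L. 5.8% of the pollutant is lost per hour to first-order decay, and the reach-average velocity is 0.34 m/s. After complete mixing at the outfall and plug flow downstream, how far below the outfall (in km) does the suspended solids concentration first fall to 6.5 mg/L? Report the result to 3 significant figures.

Flow-weighted average: C = (189000·15.00 + 40800·93.50) / 229800 = 6650000/229800 = 28.94 mg/L.
5.8%/h lost → k = −ln(1 − 0.058) = 0.05975 h⁻¹.
Set 28.94·exp(−k·t) = 6.5 → t = ln(28.94/6.5)/k = 89970 s = 24.99 h.
Distance = v·t = 0.34·89970 = 30590 m = 30.59 km.

30.6 km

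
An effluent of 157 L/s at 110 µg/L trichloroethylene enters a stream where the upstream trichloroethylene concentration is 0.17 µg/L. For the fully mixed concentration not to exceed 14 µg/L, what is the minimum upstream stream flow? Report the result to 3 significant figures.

1090 L/s

Set C_mix = 14: (Q·0.1700 + 157.0·110.0) / (Q + 157.0) = 14
→ Q = 157.0·(110.0 − 14)/(14 − 0.1700) = 1090 L/s.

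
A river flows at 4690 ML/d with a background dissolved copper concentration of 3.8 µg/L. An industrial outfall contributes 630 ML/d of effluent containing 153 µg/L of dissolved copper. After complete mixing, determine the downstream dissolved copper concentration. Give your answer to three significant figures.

Flow-weighted average: C = (4690·3.800 + 630.0·153.0) / 5320 = 114200/5320 = 21.47 µg/L.

21.5 µg/L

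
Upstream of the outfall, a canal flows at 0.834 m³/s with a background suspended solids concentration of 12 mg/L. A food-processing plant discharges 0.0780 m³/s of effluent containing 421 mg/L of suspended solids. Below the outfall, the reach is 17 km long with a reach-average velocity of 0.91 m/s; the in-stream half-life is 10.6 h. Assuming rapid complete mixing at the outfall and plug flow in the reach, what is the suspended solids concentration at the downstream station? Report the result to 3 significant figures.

Mixed concentration C = ΣQC/ΣQ = (0.8340·12.00 + 0.07800·421.0) / 0.9120 = 42.85/0.9120 = 46.98 mg/L.
Travel time t = 17·1000 / 0.91 = 18680 s = 5.189 h.
Half-life 10.6 h → k = ln 2 / 10.6 = 0.06539 h⁻¹ = 1.569 d⁻¹.
Decay over the reach: 46.98·exp(−kt) = 46.98·0.7122 = 33.46 mg/L.

33.5 mg/L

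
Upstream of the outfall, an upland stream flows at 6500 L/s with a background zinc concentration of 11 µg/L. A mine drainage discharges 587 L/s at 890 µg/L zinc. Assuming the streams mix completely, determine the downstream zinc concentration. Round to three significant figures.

83.8 µg/L

Mass balance: C = (6500·11.00 + 587.0·890.0) / 7087 = 593900/7087 = 83.81 µg/L.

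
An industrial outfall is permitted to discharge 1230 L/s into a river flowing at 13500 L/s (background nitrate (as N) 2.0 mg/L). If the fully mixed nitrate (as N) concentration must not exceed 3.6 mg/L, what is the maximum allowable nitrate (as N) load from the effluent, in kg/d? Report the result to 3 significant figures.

2250 kg/d

Mass balance at the limit: 13500·2.000 + 1230·Cₑ = 14730·3.6 → Cₑ = 21.16 mg/L.
1230 L/s = 1.230 m³/s. Load = 1.230 m³/s × 21.16 g/m³ × 86 400 s/d = 2249 kg/d.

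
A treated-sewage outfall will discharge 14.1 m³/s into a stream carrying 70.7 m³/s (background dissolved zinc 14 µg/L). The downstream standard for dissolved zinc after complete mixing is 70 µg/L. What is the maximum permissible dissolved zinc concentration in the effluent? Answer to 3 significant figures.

At the limit, (Qr·Cr + Qe·Cₑ)/(Qr + Qe) = 70:
Cₑ = (84.80·70 − 70.70·14.00) / 14.10 = 350.8 µg/L.

351 µg/L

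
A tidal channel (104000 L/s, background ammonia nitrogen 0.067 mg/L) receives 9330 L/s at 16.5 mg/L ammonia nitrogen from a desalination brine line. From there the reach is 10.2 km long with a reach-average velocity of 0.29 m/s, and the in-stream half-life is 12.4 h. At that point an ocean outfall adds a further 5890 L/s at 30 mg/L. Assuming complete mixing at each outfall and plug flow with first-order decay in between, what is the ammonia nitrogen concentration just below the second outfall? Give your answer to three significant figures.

After mixing, C = (104000·0.06700 + 9330·16.50) / 113300 = 160900/113300 = 1.420 mg/L; combined flow 113300 L/s.
Travel time t = 10.2·1000 / 0.29 = 35170 s = 9.770 h.
Half-life 12.4 h → k = ln 2 / 12.4 = 0.05590 h⁻¹ = 1.342 d⁻¹.
Applying C = C₀e^(−kt): 1.420 × 0.5792 = 0.8224 mg/L.
At the second outfall, C = (113300·0.8224 + 5890·30.00) / (113300 + 5890) = 2.264 mg/L.

2.26 mg/L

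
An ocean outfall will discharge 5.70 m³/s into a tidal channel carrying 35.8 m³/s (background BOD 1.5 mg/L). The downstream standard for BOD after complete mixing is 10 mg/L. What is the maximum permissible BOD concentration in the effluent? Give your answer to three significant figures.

63.4 mg/L

At the limit, (Qr·Cr + Qe·Cₑ)/(Qr + Qe) = 10:
Cₑ = (41.50·10 − 35.80·1.500) / 5.700 = 63.39 mg/L.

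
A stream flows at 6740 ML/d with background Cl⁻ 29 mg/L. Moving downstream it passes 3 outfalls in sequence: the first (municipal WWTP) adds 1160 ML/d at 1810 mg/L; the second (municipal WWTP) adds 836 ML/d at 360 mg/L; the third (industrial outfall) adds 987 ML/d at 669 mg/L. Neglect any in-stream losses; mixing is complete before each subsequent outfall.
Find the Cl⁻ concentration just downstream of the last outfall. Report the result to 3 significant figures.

335 mg/L

After outfall 1: Q = 6740 + 1160 = 7900 ML/d; C = (6740·29.00 + 1160·1810)/7900 = 290.5 mg/L.
After outfall 2: Q = 7900 + 836.0 = 8736 ML/d; C = (7900·290.5 + 836.0·360.0)/8736 = 297.2 mg/L.
After outfall 3: Q = 8736 + 987.0 = 9723 ML/d; C = (8736·297.2 + 987.0·669.0)/9723 = 334.9 mg/L.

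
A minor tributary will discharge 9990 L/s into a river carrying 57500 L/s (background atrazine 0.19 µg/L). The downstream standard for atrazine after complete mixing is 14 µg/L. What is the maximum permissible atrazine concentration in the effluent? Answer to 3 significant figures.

At the limit, (Qr·Cr + Qe·Cₑ)/(Qr + Qe) = 14:
Cₑ = (67490·14 − 57500·0.1900) / 9990 = 93.49 µg/L.

93.5 µg/L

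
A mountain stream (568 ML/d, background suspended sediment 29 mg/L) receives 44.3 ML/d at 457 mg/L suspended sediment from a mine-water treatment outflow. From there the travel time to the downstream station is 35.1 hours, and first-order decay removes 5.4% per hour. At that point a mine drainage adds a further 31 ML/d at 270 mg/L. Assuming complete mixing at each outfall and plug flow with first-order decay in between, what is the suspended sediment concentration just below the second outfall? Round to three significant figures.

Mixed concentration C = ΣQC/ΣQ = (568.0·29.00 + 44.30·457.0) / 612.3 = 36720/612.3 = 59.97 mg/L; combined flow 612.3 ML/d.
5.4%/h lost → k = −ln(1 − 0.054) = 0.05551 h⁻¹.
After decay, C = 59.97 × e^(−kt) = 59.97 × 0.1425 = 8.544 mg/L.
Second outfall: C = (612.3·8.544 + 31.00·270.0)/643.3 = 21.14 mg/L.

21.1 mg/L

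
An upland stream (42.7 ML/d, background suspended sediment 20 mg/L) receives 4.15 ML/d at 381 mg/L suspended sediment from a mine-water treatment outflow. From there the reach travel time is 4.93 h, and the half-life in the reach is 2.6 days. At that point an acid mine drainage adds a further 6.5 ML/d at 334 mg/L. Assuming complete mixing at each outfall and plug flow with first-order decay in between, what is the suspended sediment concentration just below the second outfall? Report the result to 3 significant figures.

83.9 mg/L

Conservation of mass: C = (42.70·20.00 + 4.150·381.0) / 46.85 = 2435/46.85 = 51.98 mg/L; combined flow 46.85 ML/d.
Half-life 2.6 d → k = ln 2 / 2.6 = 0.2666 d⁻¹.
First-order decay: C = 51.98·exp(−k·t) = 51.98·0.9467 = 49.21 mg/L.
At the second outfall, C = (46.85·49.21 + 6.500·334.0) / (46.85 + 6.500) = 83.91 mg/L.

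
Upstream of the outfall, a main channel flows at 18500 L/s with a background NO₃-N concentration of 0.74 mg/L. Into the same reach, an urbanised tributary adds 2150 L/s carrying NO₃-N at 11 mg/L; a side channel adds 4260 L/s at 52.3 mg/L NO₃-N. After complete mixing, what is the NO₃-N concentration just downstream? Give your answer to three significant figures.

10.4 mg/L

Flow-weighted average: C = (18500·0.7400 + 2150·11.00 + 4260·52.30) / 24910 = 260100/24910 = 10.44 mg/L.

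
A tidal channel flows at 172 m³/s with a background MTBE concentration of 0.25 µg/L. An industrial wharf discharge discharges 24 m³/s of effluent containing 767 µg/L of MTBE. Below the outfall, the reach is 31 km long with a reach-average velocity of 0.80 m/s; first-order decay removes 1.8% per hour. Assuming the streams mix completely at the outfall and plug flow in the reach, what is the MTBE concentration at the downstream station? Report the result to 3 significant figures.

77.4 µg/L

After mixing, C = (172.0·0.2500 + 24.00·767.0) / 196.0 = 18450/196.0 = 94.14 µg/L.
Travel time t = 31·1000 / 0.80 = 38750 s = 10.76 h.
1.8%/h lost → k = −ln(1 − 0.018) = 0.01816 h⁻¹.
Applying C = C₀e^(−kt): 94.14 × 0.8224 = 77.42 µg/L.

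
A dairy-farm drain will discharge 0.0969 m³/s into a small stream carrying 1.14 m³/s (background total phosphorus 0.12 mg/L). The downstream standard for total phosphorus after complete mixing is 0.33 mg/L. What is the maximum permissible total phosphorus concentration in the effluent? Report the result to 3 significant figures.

At the limit, (Qr·Cr + Qe·Cₑ)/(Qr + Qe) = 0.33:
Cₑ = (1.237·0.33 − 1.140·0.1200) / 0.09690 = 2.801 mg/L.

2.80 mg/L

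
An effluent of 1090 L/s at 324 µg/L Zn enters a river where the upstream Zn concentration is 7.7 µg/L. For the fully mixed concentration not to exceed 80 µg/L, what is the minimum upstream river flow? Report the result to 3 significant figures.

Set C_mix = 80: (Q·7.700 + 1090·324.0) / (Q + 1090) = 80
→ Q = 1090·(324.0 − 80)/(80 − 7.700) = 3679 L/s.

3680 L/s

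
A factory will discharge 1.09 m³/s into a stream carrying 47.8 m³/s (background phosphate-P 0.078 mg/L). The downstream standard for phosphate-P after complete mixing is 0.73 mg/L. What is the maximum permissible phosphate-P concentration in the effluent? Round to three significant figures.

29.3 mg/L

At the limit, (Qr·Cr + Qe·Cₑ)/(Qr + Qe) = 0.73:
Cₑ = (48.89·0.73 − 47.80·0.07800) / 1.090 = 29.32 mg/L.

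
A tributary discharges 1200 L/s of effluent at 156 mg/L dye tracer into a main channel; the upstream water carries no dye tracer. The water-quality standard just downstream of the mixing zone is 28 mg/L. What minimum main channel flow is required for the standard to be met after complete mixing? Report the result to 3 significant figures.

Set C_mix = 28: (Q·0 + 1200·156.0) / (Q + 1200) = 28
→ Q = 1200·(156.0 − 28)/(28 − 0) = 5486 L/s.

5490 L/s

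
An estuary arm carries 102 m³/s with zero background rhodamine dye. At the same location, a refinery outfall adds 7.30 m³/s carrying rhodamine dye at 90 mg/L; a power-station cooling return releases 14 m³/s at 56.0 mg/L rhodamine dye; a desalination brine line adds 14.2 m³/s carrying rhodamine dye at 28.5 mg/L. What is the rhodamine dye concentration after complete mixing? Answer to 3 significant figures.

13.4 mg/L

Mass balance: C = (102.0·0 + 7.300·90.00 + 14.00·56.00 + 14.20·28.50) / 137.5 = 1846/137.5 = 13.42 mg/L.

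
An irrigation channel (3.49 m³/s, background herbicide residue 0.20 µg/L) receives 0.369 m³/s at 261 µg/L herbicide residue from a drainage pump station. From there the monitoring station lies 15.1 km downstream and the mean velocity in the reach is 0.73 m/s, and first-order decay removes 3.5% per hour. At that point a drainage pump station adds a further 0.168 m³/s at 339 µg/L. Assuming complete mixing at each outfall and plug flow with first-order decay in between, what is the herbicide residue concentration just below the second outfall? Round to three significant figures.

Mass balance: C = (3.490·0.2000 + 0.3690·261.0) / 3.859 = 97.01/3.859 = 25.14 µg/L; combined flow 3.859 m³/s.
Travel time t = 15.1·1000 / 0.73 = 20680 s = 5.746 h.
3.5%/h lost → k = −ln(1 − 0.035) = 0.03563 h⁻¹.
First-order decay: C = 25.14·exp(−k·t) = 25.14·0.8149 = 20.48 µg/L.
At the second outfall, C = (3.859·20.48 + 0.1680·339.0) / (3.859 + 0.1680) = 33.77 µg/L.

33.8 µg/L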